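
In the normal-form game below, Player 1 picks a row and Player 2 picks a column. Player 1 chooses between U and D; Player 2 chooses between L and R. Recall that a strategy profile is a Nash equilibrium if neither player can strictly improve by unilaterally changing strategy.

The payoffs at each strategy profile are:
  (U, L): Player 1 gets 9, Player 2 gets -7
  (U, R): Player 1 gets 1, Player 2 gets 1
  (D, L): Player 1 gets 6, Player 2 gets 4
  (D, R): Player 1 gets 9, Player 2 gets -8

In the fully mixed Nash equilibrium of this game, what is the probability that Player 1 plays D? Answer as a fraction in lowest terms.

2/5

Let p be the probability that Player 1 plays U. In a completely mixed equilibrium, Player 2 must be indifferent between L and R.
Player 2's expected payoff from L is −7p + 4(1−p); from R it is p − 8(1−p).
Setting these equal: −11p + 4 = 9p − 8, so p = 3/5.
Therefore Player 1 plays D with probability 1 − 3/5 = 2/5.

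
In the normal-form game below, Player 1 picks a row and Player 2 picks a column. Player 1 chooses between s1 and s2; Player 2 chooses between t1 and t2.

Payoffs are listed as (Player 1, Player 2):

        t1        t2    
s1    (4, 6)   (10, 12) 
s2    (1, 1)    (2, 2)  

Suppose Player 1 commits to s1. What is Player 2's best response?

Against s1, Player 2 earns 6 from t1 and 12 from t2.
So t2 is the best response.

t2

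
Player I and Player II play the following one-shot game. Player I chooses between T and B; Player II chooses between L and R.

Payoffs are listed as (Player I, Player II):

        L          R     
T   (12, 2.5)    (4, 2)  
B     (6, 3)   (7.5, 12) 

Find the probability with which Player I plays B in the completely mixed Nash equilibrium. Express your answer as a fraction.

1/19

Let p be the probability that Player I plays T. In a completely mixed equilibrium, Player II must be indifferent between L and R.
Player II's expected payoff from L is 2.5p + 3(1−p); from R it is 2p + 12(1−p).
Setting these equal: −0.5p + 3 = −10p + 12, so p = 18/19.
Therefore Player I plays B with probability 1 − 18/19 = 1/19.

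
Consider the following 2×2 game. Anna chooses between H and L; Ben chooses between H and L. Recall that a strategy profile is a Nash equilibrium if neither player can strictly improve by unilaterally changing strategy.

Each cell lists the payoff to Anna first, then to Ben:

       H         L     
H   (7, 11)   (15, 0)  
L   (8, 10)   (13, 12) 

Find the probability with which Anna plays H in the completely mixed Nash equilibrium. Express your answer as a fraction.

2/13

Let x be the probability that Anna plays H. In a completely mixed equilibrium, Ben must be indifferent between H and L.
Ben's expected payoff from H is 11x + 10(1−x); from L it is 12(1−x).
Setting these equal: x + 10 = −12x + 12, so x = 2/13.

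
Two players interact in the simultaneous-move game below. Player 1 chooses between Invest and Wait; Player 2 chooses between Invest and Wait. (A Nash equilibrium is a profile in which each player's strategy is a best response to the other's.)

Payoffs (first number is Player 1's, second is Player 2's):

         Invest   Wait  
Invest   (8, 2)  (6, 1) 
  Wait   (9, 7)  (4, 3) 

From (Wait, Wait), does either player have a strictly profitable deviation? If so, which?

Both

Player 1 at (Wait, Wait) earns 4; deviating to Invest yields 6 — a strict improvement.
Player 2 earns 3; deviating to Invest yields 7 — a strict improvement.
Both Player 1 and Player 2 have strictly profitable deviations.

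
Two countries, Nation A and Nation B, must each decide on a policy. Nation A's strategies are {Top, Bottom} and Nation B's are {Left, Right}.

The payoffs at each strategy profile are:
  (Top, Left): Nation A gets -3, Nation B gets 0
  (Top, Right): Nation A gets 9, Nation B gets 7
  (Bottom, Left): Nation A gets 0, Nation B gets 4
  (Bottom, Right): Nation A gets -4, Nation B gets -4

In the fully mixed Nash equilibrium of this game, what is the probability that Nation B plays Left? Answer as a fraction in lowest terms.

13/16

Let c be the probability that Nation B plays Left. In a completely mixed equilibrium, Nation A must be indifferent between Top and Bottom.
Nation A's expected payoff from Top is −3c + 9(1−c); from Bottom it is −4(1−c).
Setting these equal: −12c + 9 = 4c − 4, so c = 13/16.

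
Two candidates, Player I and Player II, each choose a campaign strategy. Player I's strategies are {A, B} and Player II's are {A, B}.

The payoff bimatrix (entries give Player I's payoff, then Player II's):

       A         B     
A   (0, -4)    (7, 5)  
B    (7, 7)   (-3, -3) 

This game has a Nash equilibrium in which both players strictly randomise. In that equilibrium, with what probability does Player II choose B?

7/17

Let y be the probability that Player II plays A. In a completely mixed equilibrium, Player I must be indifferent between A and B.
Player I's expected payoff from A is 7(1−y); from B it is 7y − 3(1−y).
Setting these equal: −7y + 7 = 10y − 3, so y = 10/17.
Therefore Player II plays B with probability 1 − 10/17 = 7/17.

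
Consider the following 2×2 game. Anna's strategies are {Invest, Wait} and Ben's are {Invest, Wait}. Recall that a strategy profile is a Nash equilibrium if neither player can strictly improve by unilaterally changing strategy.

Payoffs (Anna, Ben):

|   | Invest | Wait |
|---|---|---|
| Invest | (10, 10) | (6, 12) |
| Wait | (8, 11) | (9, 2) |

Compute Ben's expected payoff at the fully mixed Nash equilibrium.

First find x, the probability Anna plays Invest, from Ben's indifference between Invest and Wait: 10x + 11(1−x) = 12x + 2(1−x), giving x = 9/11.
Since Ben is indifferent in equilibrium, Ben's expected payoff equals the payoff from either column against (9/11, 2/11). Using Invest: 10(9/11) + 11(2/11) = 112/11.

112/11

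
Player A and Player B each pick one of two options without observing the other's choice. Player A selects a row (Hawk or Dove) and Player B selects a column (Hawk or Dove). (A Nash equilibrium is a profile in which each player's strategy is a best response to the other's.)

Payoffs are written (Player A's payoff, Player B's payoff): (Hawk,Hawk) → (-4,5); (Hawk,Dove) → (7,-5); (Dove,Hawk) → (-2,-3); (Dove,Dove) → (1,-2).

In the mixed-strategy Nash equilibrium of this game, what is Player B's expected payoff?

-25/11

First find x, the probability Player A plays Hawk, from Player B's indifference between Hawk and Dove: 5x − 3(1−x) = −5x − 2(1−x), giving x = 1/11.
Since Player B is indifferent in equilibrium, Player B's expected payoff equals the payoff from either column against (1/11, 10/11). Using Hawk: 5(1/11) − 3(10/11) = -25/11.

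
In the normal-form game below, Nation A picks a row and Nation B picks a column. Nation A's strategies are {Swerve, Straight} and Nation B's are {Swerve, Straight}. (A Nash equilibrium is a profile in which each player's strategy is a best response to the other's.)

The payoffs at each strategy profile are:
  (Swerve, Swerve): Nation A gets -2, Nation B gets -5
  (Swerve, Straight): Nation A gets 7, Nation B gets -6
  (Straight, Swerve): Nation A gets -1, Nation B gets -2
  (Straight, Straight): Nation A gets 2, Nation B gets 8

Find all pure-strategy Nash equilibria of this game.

(Swerve, Swerve): Nation A prefers Straight (-1 > -2) — not an equilibrium.
(Swerve, Straight): Nation B prefers Swerve (-5 > -6) — not an equilibrium.
(Straight, Swerve): Nation B prefers Straight (8 > -2) — not an equilibrium.
(Straight, Straight): Nation A prefers Swerve (7 > 2) — not an equilibrium.

none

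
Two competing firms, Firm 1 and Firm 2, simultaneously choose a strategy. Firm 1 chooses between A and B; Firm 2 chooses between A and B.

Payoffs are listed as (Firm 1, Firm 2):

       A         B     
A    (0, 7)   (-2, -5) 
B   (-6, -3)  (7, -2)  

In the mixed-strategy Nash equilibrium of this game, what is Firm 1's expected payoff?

First find y, the probability Firm 2 plays A, from Firm 1's indifference between A and B: −2(1−y) = −6y + 7(1−y), giving y = 3/5.
Since Firm 1 is indifferent in equilibrium, Firm 1's expected payoff equals the payoff from either row against (3/5, 2/5). Using A: −2(2/5) = -4/5.

-4/5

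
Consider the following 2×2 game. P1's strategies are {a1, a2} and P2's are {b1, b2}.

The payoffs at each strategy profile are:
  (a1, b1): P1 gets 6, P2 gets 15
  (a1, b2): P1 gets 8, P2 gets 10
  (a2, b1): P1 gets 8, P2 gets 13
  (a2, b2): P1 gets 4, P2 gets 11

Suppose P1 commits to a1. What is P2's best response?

Against a1, P2 earns 15 from b1 and 10 from b2.
So b1 is the best response.

b1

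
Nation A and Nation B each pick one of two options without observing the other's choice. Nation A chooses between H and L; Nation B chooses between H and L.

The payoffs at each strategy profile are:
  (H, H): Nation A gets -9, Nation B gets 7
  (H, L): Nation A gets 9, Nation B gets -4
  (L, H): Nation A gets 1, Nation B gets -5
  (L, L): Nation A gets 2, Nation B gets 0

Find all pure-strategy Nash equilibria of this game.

none

(H, H): Nation A prefers L (1 > -9) — not an equilibrium.
(H, L): Nation B prefers H (7 > -4) — not an equilibrium.
(L, H): Nation B prefers L (0 > -5) — not an equilibrium.
(L, L): Nation A prefers H (9 > 2) — not an equilibrium.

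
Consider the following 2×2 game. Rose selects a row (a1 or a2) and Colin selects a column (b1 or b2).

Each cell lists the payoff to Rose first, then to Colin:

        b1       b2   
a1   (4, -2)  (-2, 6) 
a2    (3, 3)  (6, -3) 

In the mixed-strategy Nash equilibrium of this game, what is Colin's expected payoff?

6/7

First find x, the probability Rose plays a1, from Colin's indifference between b1 and b2: −2x + 3(1−x) = 6x − 3(1−x), giving x = 3/7.
Since Colin is indifferent in equilibrium, Colin's expected payoff equals the payoff from either column against (3/7, 4/7). Using b1: −2(3/7) + 3(4/7) = 6/7.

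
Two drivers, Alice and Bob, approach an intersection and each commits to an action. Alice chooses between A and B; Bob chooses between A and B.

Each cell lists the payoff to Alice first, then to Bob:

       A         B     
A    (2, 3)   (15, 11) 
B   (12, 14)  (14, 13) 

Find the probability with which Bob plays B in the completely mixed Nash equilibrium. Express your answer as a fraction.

Let y be the probability that Bob plays A. In a completely mixed equilibrium, Alice must be indifferent between A and B.
Alice's expected payoff from A is 2y + 15(1−y); from B it is 12y + 14(1−y).
Setting these equal: −13y + 15 = −2y + 14, so y = 1/11.
Therefore Bob plays B with probability 1 − 1/11 = 10/11.

10/11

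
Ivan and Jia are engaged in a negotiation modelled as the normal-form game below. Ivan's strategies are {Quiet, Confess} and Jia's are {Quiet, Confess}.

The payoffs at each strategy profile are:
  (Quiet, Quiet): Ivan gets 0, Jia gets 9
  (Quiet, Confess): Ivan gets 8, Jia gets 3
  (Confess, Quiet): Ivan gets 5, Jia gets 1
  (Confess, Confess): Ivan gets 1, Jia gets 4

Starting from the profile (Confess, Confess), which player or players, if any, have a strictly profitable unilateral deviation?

Ivan

Ivan at (Confess, Confess) earns 1; deviating to Quiet yields 8 — a strict improvement.
Jia earns 4; deviating to Quiet yields 1 — not better.
Only Ivan has a strictly profitable deviation.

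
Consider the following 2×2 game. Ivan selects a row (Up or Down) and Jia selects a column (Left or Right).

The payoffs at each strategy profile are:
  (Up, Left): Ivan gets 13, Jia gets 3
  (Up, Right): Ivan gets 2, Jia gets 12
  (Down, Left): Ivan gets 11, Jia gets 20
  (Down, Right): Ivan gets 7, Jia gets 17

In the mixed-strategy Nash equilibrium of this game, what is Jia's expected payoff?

63/4

First find p, the probability Ivan plays Up, from Jia's indifference between Left and Right: 3p + 20(1−p) = 12p + 17(1−p), giving p = 1/4.
Since Jia is indifferent in equilibrium, Jia's expected payoff equals the payoff from either column against (1/4, 3/4). Using Left: 3(1/4) + 20(3/4) = 63/4.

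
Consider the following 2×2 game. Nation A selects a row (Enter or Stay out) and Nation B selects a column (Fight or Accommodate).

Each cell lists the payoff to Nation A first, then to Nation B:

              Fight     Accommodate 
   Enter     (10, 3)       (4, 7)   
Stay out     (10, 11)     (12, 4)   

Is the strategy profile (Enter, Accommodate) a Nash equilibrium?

At (Enter, Accommodate), Nation A earns 4; switching to Stay out would give 12, so Nation A would deviate.
Nation B earns 7; switching to Fight would give 3, so Nation B has no profitable deviation.
Since at least one player can profitably deviate, this is not a Nash equilibrium.

No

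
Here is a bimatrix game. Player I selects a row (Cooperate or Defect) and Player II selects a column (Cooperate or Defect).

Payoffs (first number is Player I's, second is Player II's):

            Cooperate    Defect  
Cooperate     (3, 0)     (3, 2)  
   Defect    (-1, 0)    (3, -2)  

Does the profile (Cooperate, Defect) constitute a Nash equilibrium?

Yes

At (Cooperate, Defect), Player I earns 3; switching to Defect would give 3, so Player I has no profitable deviation.
Player II earns 2; switching to Cooperate would give 0, so Player II has no profitable deviation.
Neither player can gain by a unilateral deviation, so this profile is a Nash equilibrium.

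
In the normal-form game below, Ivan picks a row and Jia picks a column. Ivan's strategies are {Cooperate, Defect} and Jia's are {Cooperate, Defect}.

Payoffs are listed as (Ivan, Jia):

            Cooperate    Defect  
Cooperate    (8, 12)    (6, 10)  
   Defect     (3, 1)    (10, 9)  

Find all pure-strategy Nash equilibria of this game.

(Cooperate, Cooperate): Ivan gets 8 ≥ 3 from Defect, and Jia gets 12 ≥ 10 from Defect — Nash equilibrium.
(Cooperate, Defect): Ivan prefers Defect (10 > 6); Jia prefers Cooperate (12 > 10) — not an equilibrium.
(Defect, Cooperate): Ivan prefers Cooperate (8 > 3); Jia prefers Defect (9 > 1) — not an equilibrium.
(Defect, Defect): Ivan gets 10 ≥ 6 from Cooperate, and Jia gets 9 ≥ 1 from Cooperate — Nash equilibrium.

(Cooperate, Cooperate) and (Defect, Defect)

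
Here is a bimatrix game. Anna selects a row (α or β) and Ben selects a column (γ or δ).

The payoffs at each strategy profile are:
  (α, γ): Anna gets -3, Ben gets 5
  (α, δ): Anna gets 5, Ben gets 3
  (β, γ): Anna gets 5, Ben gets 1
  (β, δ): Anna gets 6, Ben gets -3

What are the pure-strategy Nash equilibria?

(α, γ): Anna prefers β (5 > -3) — not an equilibrium.
(α, δ): Anna prefers β (6 > 5); Ben prefers γ (5 > 3) — not an equilibrium.
(β, γ): Anna gets 5 ≥ -3 from α, and Ben gets 1 ≥ -3 from δ — Nash equilibrium.
(β, δ): Ben prefers γ (1 > -3) — not an equilibrium.

(β, γ)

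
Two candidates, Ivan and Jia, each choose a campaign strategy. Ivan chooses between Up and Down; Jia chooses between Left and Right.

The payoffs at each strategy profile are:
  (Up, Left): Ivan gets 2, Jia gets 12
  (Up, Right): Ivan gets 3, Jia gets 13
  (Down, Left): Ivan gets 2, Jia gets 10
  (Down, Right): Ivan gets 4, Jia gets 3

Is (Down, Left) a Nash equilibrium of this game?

Yes

At (Down, Left), Ivan earns 2; switching to Up would give 2, so Ivan has no profitable deviation.
Jia earns 10; switching to Right would give 3, so Jia has no profitable deviation.
Neither player can gain by a unilateral deviation, so this profile is a Nash equilibrium.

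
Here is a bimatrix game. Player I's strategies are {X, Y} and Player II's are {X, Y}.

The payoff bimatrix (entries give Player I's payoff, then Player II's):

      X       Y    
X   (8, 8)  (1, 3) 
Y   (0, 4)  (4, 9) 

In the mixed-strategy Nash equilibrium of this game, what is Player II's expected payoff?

6

First find p, the probability Player I plays X, from Player II's indifference between X and Y: 8p + 4(1−p) = 3p + 9(1−p), giving p = 1/2.
Since Player II is indifferent in equilibrium, Player II's expected payoff equals the payoff from either column against (1/2, 1/2). Using X: 8(1/2) + 4(1/2) = 6.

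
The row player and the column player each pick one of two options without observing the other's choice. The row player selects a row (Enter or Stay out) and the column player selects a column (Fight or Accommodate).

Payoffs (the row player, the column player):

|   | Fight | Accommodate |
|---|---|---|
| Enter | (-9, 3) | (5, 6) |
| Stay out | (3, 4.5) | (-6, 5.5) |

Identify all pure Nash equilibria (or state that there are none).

(Enter, Accommodate)

(Enter, Fight): the row player prefers Stay out (3 > -9); the column player prefers Accommodate (6 > 3) — not an equilibrium.
(Enter, Accommodate): the row player gets 5 ≥ -6 from Stay out, and the column player gets 6 ≥ 3 from Fight — Nash equilibrium.
(Stay out, Fight): the column player prefers Accommodate (5.5 > 4.5) — not an equilibrium.
(Stay out, Accommodate): the row player prefers Enter (5 > -6) — not an equilibrium.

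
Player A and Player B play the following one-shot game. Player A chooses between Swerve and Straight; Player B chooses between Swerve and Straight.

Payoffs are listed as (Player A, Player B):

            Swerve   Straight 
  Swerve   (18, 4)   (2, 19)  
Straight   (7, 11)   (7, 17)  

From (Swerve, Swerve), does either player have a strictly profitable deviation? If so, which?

Player B

Player A at (Swerve, Swerve) earns 18; deviating to Straight yields 7 — not better.
Player B earns 4; deviating to Straight yields 19 — a strict improvement.
Only Player B has a strictly profitable deviation.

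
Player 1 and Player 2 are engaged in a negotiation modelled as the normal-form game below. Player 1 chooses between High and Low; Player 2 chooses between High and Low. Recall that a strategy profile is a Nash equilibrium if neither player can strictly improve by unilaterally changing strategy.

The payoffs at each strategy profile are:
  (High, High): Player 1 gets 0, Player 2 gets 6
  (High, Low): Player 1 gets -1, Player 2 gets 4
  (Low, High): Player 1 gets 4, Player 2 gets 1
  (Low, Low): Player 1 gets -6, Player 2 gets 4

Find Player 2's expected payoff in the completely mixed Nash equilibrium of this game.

First find p, the probability Player 1 plays High, from Player 2's indifference between High and Low: 6p + (1−p) = 4p + 4(1−p), giving p = 3/5.
Since Player 2 is indifferent in equilibrium, Player 2's expected payoff equals the payoff from either column against (3/5, 2/5). Using High: 6(3/5) + (2/5) = 4.

4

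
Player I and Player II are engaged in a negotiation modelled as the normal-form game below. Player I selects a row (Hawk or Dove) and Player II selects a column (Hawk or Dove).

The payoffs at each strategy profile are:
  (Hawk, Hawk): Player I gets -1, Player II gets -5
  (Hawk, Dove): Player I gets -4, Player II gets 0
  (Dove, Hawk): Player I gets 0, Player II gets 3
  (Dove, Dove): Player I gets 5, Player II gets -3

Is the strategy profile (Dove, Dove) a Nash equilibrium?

No

At (Dove, Dove), Player I earns 5; switching to Hawk would give -4, so Player I has no profitable deviation.
Player II earns -3; switching to Hawk would give 3, so Player II would deviate.
Since at least one player can profitably deviate, this is not a Nash equilibrium.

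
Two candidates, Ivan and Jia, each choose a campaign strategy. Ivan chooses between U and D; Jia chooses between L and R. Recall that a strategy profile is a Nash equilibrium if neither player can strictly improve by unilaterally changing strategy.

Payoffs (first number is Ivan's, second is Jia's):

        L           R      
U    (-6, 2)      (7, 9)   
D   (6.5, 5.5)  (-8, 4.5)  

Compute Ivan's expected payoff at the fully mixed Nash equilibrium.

-1/11

First find q, the probability Jia plays L, from Ivan's indifference between U and D: −6q + 7(1−q) = 6.5q − 8(1−q), giving q = 6/11.
Since Ivan is indifferent in equilibrium, Ivan's expected payoff equals the payoff from either row against (6/11, 5/11). Using U: −6(6/11) + 7(5/11) = -1/11.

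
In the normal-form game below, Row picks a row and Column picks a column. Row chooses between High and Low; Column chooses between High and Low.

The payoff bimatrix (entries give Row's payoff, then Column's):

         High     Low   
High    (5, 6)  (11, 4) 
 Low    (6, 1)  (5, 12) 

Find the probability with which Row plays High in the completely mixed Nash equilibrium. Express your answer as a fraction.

Let p be the probability that Row plays High. In a completely mixed equilibrium, Column must be indifferent between High and Low.
Column's expected payoff from High is 6p + (1−p); from Low it is 4p + 12(1−p).
Setting these equal: 5p + 1 = −8p + 12, so p = 11/13.

11/13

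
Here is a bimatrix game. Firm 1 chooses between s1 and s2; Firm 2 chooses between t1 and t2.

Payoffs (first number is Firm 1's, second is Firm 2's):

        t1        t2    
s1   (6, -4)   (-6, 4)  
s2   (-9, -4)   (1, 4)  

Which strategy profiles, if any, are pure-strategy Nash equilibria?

(s1, t1): Firm 2 prefers t2 (4 > -4) — not an equilibrium.
(s1, t2): Firm 1 prefers s2 (1 > -6) — not an equilibrium.
(s2, t1): Firm 1 prefers s1 (6 > -9); Firm 2 prefers t2 (4 > -4) — not an equilibrium.
(s2, t2): Firm 1 gets 1 ≥ -6 from s1, and Firm 2 gets 4 ≥ -4 from t1 — Nash equilibrium.

(s2, t2)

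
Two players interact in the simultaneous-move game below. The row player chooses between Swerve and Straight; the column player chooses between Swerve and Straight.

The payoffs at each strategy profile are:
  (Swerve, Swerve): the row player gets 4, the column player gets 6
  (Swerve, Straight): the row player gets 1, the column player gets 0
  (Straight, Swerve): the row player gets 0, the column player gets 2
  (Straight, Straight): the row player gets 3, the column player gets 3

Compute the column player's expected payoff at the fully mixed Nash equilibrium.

First find x, the probability the row player plays Swerve, from the column player's indifference between Swerve and Straight: 6x + 2(1−x) = 3(1−x), giving x = 1/7.
Since the column player is indifferent in equilibrium, the column player's expected payoff equals the payoff from either column against (1/7, 6/7). Using Swerve: 6(1/7) + 2(6/7) = 18/7.

18/7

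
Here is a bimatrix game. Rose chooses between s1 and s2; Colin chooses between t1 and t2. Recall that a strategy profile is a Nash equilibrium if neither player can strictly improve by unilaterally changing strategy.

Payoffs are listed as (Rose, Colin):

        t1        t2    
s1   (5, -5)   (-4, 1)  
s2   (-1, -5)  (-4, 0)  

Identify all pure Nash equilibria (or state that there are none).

(s1, t2) and (s2, t2)

(s1, t1): Colin prefers t2 (1 > -5) — not an equilibrium.
(s1, t2): Rose gets -4 ≥ -4 from s2, and Colin gets 1 ≥ -5 from t1 — Nash equilibrium.
(s2, t1): Rose prefers s1 (5 > -1); Colin prefers t2 (0 > -5) — not an equilibrium.
(s2, t2): Rose gets -4 ≥ -4 from s1, and Colin gets 0 ≥ -5 from t1 — Nash equilibrium.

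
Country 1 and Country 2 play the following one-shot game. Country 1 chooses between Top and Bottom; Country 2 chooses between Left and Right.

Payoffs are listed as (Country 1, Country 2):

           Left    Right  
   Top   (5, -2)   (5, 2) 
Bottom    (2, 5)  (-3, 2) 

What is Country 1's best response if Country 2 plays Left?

Against Left, Country 1 earns 5 from Top and 2 from Bottom.
So Top is the best response.

Top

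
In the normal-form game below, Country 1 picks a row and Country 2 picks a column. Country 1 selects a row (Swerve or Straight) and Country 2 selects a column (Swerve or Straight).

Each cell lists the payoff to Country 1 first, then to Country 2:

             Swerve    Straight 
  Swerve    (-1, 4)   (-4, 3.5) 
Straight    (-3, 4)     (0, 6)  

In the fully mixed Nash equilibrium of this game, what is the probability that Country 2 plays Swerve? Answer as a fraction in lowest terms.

Let y be the probability that Country 2 plays Swerve. In a completely mixed equilibrium, Country 1 must be indifferent between Swerve and Straight.
Country 1's expected payoff from Swerve is −y − 4(1−y); from Straight it is −3y.
Setting these equal: 3y − 4 = −3y, so y = 2/3.

2/3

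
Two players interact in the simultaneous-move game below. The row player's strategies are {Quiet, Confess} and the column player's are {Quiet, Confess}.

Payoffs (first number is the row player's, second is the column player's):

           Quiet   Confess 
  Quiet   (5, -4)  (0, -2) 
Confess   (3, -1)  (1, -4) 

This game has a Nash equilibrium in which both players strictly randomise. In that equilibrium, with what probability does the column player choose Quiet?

1/3

Let c be the probability that the column player plays Quiet. In a completely mixed equilibrium, the row player must be indifferent between Quiet and Confess.
The row player's expected payoff from Quiet is 5c; from Confess it is 3c + (1−c).
Setting these equal: 5c = 2c + 1, so c = 1/3.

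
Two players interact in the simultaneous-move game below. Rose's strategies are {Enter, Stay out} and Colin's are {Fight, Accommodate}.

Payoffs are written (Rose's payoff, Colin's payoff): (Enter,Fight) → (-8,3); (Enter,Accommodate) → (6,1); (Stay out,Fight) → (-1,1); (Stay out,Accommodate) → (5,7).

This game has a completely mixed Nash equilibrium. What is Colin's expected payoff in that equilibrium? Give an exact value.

5/2

First find p, the probability Rose plays Enter, from Colin's indifference between Fight and Accommodate: 3p + (1−p) = p + 7(1−p), giving p = 3/4.
Since Colin is indifferent in equilibrium, Colin's expected payoff equals the payoff from either column against (3/4, 1/4). Using Fight: 3(3/4) + (1/4) = 5/2.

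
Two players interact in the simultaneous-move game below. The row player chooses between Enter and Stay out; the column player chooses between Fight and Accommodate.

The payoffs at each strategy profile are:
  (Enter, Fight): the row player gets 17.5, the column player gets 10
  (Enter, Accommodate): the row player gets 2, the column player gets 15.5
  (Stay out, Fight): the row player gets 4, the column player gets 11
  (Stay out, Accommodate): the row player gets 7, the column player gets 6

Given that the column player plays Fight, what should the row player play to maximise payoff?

Against Fight, the row player earns 17.5 from Enter and 4 from Stay out.
So Enter is the best response.

Enter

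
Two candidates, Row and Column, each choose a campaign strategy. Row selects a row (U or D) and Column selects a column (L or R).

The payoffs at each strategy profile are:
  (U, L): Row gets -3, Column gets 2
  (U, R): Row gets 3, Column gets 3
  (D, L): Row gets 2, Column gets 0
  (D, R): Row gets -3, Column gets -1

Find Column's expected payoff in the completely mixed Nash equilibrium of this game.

1

First find x, the probability Row plays U, from Column's indifference between L and R: 2x = 3x − (1−x), giving x = 1/2.
Since Column is indifferent in equilibrium, Column's expected payoff equals the payoff from either column against (1/2, 1/2). Using L: 2(1/2) = 1.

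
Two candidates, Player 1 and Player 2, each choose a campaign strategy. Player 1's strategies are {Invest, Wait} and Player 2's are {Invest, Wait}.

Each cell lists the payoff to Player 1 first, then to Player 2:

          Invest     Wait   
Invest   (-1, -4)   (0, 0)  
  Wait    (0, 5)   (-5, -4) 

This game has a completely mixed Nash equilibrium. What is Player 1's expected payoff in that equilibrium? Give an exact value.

First find y, the probability Player 2 plays Invest, from Player 1's indifference between Invest and Wait: −y = −5(1−y), giving y = 5/6.
Since Player 1 is indifferent in equilibrium, Player 1's expected payoff equals the payoff from either row against (5/6, 1/6). Using Invest: −(5/6) = -5/6.

-5/6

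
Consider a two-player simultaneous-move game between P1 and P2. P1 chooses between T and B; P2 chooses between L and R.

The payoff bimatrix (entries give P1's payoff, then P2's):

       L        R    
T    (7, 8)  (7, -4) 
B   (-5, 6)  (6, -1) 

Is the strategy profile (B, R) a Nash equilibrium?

No

At (B, R), P1 earns 6; switching to T would give 7, so P1 would deviate.
P2 earns -1; switching to L would give 6, so P2 would deviate.
Since at least one player can profitably deviate, this is not a Nash equilibrium.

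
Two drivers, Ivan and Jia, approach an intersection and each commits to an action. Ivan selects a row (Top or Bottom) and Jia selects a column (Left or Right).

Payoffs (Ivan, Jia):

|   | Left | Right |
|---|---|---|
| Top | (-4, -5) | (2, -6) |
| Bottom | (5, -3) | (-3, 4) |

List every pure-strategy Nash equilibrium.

none

(Top, Left): Ivan prefers Bottom (5 > -4) — not an equilibrium.
(Top, Right): Jia prefers Left (-5 > -6) — not an equilibrium.
(Bottom, Left): Jia prefers Right (4 > -3) — not an equilibrium.
(Bottom, Right): Ivan prefers Top (2 > -3) — not an equilibrium.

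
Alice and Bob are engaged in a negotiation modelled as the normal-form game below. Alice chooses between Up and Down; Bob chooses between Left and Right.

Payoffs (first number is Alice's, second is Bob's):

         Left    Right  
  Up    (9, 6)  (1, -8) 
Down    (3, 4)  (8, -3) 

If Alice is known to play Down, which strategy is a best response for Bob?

Against Down, Bob earns 4 from Left and -3 from Right.
So Left is the best response.

Left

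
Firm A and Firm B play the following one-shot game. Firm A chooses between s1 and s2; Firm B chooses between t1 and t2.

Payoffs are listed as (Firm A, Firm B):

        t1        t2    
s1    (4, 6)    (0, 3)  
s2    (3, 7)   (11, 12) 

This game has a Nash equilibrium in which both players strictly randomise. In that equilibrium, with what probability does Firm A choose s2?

3/8

Let p be the probability that Firm A plays s1. In a completely mixed equilibrium, Firm B must be indifferent between t1 and t2.
Firm B's expected payoff from t1 is 6p + 7(1−p); from t2 it is 3p + 12(1−p).
Setting these equal: −p + 7 = −9p + 12, so p = 5/8.
Therefore Firm A plays s2 with probability 1 − 5/8 = 3/8.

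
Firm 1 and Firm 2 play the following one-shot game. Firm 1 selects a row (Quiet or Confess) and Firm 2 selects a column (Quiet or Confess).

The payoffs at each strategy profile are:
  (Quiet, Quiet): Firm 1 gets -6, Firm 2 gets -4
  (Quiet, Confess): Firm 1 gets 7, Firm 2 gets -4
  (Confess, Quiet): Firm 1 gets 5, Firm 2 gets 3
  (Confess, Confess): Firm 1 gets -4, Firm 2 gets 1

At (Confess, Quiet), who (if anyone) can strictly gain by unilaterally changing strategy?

Neither

Firm 1 at (Confess, Quiet) earns 5; deviating to Quiet yields -6 — not better.
Firm 2 earns 3; deviating to Confess yields 1 — not better.
Neither player can strictly improve; the profile is a Nash equilibrium.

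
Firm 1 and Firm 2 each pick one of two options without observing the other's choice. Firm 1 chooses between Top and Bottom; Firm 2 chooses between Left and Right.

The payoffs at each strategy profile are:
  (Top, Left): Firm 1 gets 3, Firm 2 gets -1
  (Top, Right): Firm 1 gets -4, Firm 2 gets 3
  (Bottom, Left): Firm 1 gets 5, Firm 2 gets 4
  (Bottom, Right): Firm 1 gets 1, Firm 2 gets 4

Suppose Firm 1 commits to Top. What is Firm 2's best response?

Against Top, Firm 2 earns -1 from Left and 3 from Right.
So Right is the best response.

Right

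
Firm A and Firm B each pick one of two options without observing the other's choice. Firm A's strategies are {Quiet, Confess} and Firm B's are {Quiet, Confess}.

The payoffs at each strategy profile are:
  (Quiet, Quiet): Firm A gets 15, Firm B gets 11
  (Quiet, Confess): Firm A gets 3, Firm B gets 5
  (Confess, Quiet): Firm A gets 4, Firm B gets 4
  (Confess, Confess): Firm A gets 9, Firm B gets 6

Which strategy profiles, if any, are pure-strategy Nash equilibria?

(Quiet, Quiet): Firm A gets 15 ≥ 4 from Confess, and Firm B gets 11 ≥ 5 from Confess — Nash equilibrium.
(Quiet, Confess): Firm A prefers Confess (9 > 3); Firm B prefers Quiet (11 > 5) — not an equilibrium.
(Confess, Quiet): Firm A prefers Quiet (15 > 4); Firm B prefers Confess (6 > 4) — not an equilibrium.
(Confess, Confess): Firm A gets 9 ≥ 3 from Quiet, and Firm B gets 6 ≥ 4 from Quiet — Nash equilibrium.

(Quiet, Quiet) and (Confess, Confess)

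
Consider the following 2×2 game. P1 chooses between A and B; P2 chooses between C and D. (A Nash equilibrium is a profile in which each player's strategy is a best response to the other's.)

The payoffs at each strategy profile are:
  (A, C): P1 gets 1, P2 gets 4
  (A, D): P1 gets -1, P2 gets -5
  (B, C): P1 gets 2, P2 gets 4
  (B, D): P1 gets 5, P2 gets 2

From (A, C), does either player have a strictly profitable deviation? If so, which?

P1

P1 at (A, C) earns 1; deviating to B yields 2 — a strict improvement.
P2 earns 4; deviating to D yields -5 — not better.
Only P1 has a strictly profitable deviation.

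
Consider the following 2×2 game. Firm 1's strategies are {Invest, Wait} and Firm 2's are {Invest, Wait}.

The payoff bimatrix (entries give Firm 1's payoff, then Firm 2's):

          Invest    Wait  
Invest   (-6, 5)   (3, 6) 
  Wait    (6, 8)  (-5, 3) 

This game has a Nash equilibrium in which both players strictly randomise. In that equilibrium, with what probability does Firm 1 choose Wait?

Let x be the probability that Firm 1 plays Invest. In a completely mixed equilibrium, Firm 2 must be indifferent between Invest and Wait.
Firm 2's expected payoff from Invest is 5x + 8(1−x); from Wait it is 6x + 3(1−x).
Setting these equal: −3x + 8 = 3x + 3, so x = 5/6.
Therefore Firm 1 plays Wait with probability 1 − 5/6 = 1/6.

1/6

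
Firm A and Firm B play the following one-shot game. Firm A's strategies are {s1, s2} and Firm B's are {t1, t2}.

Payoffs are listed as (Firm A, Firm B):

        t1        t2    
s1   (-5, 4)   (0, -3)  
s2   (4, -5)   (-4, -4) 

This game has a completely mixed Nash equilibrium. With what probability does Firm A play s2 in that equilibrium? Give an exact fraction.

Let x be the probability that Firm A plays s1. In a completely mixed equilibrium, Firm B must be indifferent between t1 and t2.
Firm B's expected payoff from t1 is 4x − 5(1−x); from t2 it is −3x − 4(1−x).
Setting these equal: 9x − 5 = x − 4, so x = 1/8.
Therefore Firm A plays s2 with probability 1 − 1/8 = 7/8.

7/8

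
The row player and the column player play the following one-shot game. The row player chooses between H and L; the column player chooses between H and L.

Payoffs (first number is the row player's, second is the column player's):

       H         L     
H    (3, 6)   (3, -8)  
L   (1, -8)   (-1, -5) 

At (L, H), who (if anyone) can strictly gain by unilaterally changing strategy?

The row player at (L, H) earns 1; deviating to H yields 3 — a strict improvement.
The column player earns -8; deviating to L yields -5 — a strict improvement.
Both the row player and the column player have strictly profitable deviations.

Both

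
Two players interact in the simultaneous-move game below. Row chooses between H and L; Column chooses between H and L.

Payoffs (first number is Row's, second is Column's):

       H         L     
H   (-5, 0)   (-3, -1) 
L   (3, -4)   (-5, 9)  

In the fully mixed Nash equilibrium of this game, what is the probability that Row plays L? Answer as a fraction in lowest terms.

1/14

Let x be the probability that Row plays H. In a completely mixed equilibrium, Column must be indifferent between H and L.
Column's expected payoff from H is −4(1−x); from L it is −x + 9(1−x).
Setting these equal: 4x − 4 = −10x + 9, so x = 13/14.
Therefore Row plays L with probability 1 − 13/14 = 1/14.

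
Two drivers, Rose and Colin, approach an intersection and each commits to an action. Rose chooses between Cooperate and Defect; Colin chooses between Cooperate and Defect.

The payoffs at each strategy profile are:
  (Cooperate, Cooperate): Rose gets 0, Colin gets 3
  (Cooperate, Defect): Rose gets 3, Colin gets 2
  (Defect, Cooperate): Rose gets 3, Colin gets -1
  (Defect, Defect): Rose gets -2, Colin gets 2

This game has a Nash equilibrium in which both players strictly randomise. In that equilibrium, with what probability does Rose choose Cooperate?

Let r be the probability that Rose plays Cooperate. In a completely mixed equilibrium, Colin must be indifferent between Cooperate and Defect.
Colin's expected payoff from Cooperate is 3r − (1−r); from Defect it is 2r + 2(1−r).
Setting these equal: 4r − 1 = 2, so r = 3/4.

3/4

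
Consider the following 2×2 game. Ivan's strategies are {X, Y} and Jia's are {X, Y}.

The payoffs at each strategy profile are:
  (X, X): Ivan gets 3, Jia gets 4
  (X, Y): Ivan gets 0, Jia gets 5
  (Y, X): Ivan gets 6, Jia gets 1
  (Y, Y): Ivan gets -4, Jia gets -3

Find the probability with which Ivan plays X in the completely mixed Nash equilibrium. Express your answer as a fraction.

4/5

Let p be the probability that Ivan plays X. In a completely mixed equilibrium, Jia must be indifferent between X and Y.
Jia's expected payoff from X is 4p + (1−p); from Y it is 5p − 3(1−p).
Setting these equal: 3p + 1 = 8p − 3, so p = 4/5.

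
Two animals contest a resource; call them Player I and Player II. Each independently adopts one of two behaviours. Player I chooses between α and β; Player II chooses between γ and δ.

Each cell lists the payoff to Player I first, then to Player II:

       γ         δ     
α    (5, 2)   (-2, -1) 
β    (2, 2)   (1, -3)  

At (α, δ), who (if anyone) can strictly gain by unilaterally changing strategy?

Player I at (α, δ) earns -2; deviating to β yields 1 — a strict improvement.
Player II earns -1; deviating to γ yields 2 — a strict improvement.
Both Player I and Player II have strictly profitable deviations.

Both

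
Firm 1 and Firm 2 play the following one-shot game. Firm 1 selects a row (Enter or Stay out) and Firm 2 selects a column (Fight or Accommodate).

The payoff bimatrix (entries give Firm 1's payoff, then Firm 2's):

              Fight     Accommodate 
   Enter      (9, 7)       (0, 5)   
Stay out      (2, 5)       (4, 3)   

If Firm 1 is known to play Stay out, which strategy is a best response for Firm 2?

Against Stay out, Firm 2 earns 5 from Fight and 3 from Accommodate.
So Fight is the best response.

Fight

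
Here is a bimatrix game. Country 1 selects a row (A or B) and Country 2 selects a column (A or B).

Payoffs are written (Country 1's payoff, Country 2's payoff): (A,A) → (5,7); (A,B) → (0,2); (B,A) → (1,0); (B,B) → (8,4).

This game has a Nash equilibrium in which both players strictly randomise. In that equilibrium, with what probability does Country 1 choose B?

5/9

Let r be the probability that Country 1 plays A. In a completely mixed equilibrium, Country 2 must be indifferent between A and B.
Country 2's expected payoff from A is 7r; from B it is 2r + 4(1−r).
Setting these equal: 7r = −2r + 4, so r = 4/9.
Therefore Country 1 plays B with probability 1 − 4/9 = 5/9.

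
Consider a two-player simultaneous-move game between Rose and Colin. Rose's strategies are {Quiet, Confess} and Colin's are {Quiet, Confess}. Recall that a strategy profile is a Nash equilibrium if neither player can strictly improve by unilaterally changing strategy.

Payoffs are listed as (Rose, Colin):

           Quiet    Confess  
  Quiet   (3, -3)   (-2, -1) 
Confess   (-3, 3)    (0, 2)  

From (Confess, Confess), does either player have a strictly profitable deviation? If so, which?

Colin

Rose at (Confess, Confess) earns 0; deviating to Quiet yields -2 — not better.
Colin earns 2; deviating to Quiet yields 3 — a strict improvement.
Only Colin has a strictly profitable deviation.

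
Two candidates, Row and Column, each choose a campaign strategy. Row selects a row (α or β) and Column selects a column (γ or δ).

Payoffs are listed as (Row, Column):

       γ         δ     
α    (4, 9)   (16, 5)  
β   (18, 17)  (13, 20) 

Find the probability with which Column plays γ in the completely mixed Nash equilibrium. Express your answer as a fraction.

3/17

Let q be the probability that Column plays γ. In a completely mixed equilibrium, Row must be indifferent between α and β.
Row's expected payoff from α is 4q + 16(1−q); from β it is 18q + 13(1−q).
Setting these equal: −12q + 16 = 5q + 13, so q = 3/17.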